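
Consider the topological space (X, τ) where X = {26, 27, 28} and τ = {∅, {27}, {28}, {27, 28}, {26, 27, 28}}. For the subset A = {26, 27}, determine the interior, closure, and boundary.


int(A) = {27}, cl(A) = {26, 27}, ∂A = {26}.

Closed sets in (X, τ) are complements of opens:
  closed(X, τ) = {∅, {26}, {26, 27}, {26, 28}, {26, 27, 28}}.
int(A) = ⋃ {U ∈ τ : U ⊆ A}. Opens contained in A: ∅, {27}.
Taking the union of these: int(A) = {27}.
cl(A) = ⋂ {C closed : A ⊆ C}. Closed sets containing A: {26, 27}, {26, 27, 28}.
Intersecting these: cl(A) = {26, 27}.
∂A = cl(A) ∖ int(A) = {26, 27} ∖ {27} = {26}.


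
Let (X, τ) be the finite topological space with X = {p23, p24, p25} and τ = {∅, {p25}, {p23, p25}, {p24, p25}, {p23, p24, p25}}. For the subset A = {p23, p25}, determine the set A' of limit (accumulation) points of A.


A' = {p23, p24}

For each x ∈ X, list the open sets U ∈ τ with x ∈ U, then check whether U ∩ (A ∖ {x}) ≠ ∅ for every such U.
  x = p23: opens ∋ x are {p23, p25}, {p23, p24, p25}; each meets A ∖ {p23}, so x IS a limit point.
  x = p24: opens ∋ x are {p24, p25}, {p23, p24, p25}; each meets A ∖ {p24}, so x IS a limit point.
  x = p25: open {p25} ∋ x has {p25} ∩ (A ∖ {p25}) = ∅, so x is NOT a limit point.
Collecting: A' = {p23, p24}.


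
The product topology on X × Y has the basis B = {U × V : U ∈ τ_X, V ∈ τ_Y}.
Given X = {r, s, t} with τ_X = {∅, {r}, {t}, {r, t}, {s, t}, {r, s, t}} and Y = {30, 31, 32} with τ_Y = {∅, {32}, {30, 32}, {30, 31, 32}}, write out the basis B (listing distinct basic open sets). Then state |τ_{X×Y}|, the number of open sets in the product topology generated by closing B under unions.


Basis B = {∅ × ∅, {r} × {32}, {t} × {32}, {r} × {30, 32}, {r, t} × {32}, {s, t} × {32}, {t} × {30, 32}, {r} × {30, 31, 32}, {r, s, t} × {32}, {t} × {30, 31, 32}, {r, t} × {30, 32}, {s, t} × {30, 32}, {r, t} × {30, 31, 32}, {r, s, t} × {30, 32}, {s, t} × {30, 31, 32}, {r, s, t} × {30, 31, 32}}; |τ_{X×Y}| = 40.

Enumerate products U × V with U ∈ τ_X, V ∈ τ_Y (deduplicated):
  ∅ × ∅ = {} (∅)
  {r} × {32} = {(r,32)}
  {t} × {32} = {(t,32)}
  {r} × {30, 32} = {(r,30), (r,32)}
  {r, t} × {32} = {(r,32), (t,32)}
  {s, t} × {32} = {(s,32), (t,32)}
  {t} × {30, 32} = {(t,30), (t,32)}
  {r} × {30, 31, 32} = {(r,30), (r,31), (r,32)}
  {r, s, t} × {32} = {(r,32), (s,32), (t,32)}
  {t} × {30, 31, 32} = {(t,30), (t,31), (t,32)}
  {r, t} × {30, 32} = {(r,30), (r,32), (t,30), (t,32)}
  {s, t} × {30, 32} = {(s,30), (s,32), (t,30), (t,32)}
  {r, t} × {30, 31, 32} = {(r,30), (r,31), (r,32), (t,30), (t,31), (t,32)}
  {r, s, t} × {30, 32} = {(r,30), (r,32), (s,30), (s,32), (t,30), (t,32)}
  {s, t} × {30, 31, 32} = {(s,30), (s,31), (s,32), (t,30), (t,31), (t,32)}
  {r, s, t} × {30, 31, 32} = {(r,30), (r,31), (r,32), (s,30), (s,31), (s,32), (t,30), (t,31), (t,32)}
These 16 distinct sets form the basis B.
Close under arbitrary unions to get τ_{X×Y}; counting gives |τ_{X×Y}| = 40.


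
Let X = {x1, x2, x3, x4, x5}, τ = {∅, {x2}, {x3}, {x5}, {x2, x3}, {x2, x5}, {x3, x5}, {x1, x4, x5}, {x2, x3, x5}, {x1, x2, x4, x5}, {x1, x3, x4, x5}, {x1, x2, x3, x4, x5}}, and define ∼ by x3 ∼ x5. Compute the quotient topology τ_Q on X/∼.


X/∼ = {[x1], [x2], [x3=x5], [x4]}; |τ_Q| = 6.

Equivalence classes: [x1], [x2], [x3=x5], [x4].
Quotient map π: X → X/∼ sends x1 ↦ [x1], x2 ↦ [x2], x3 ↦ [x3=x5], x4 ↦ [x4], x5 ↦ [x3=x5].
For each subset V ⊆ X/∼, compute π^{-1}(V) ⊆ X and check whether π^{-1}(V) ∈ τ. V is open in τ_Q iff π^{-1}(V) ∈ τ.
  V = {}: π^{-1}(V) = ∅ ∈ τ ✓.
  V = {[x1]}: π^{-1}(V) = {x1} ∉ τ ✗.
  V = {[x2]}: π^{-1}(V) = {x2} ∈ τ ✓.
  V = {[x1], [x2]}: π^{-1}(V) = {x1, x2} ∉ τ ✗.
  V = {[x3=x5]}: π^{-1}(V) = {x3, x5} ∈ τ ✓.
  V = {[x1], [x3=x5]}: π^{-1}(V) = {x1, x3, x5} ∉ τ ✗.
  V = {[x2], [x3=x5]}: π^{-1}(V) = {x2, x3, x5} ∈ τ ✓.
  V = {[x1], [x2], [x3=x5]}: π^{-1}(V) = {x1, x2, x3, x5} ∉ τ ✗.
  V = {[x4]}: π^{-1}(V) = {x4} ∉ τ ✗.
  V = {[x1], [x4]}: π^{-1}(V) = {x1, x4} ∉ τ ✗.
  V = {[x2], [x4]}: π^{-1}(V) = {x2, x4} ∉ τ ✗.
  V = {[x1], [x2], [x4]}: π^{-1}(V) = {x1, x2, x4} ∉ τ ✗.
  V = {[x3=x5], [x4]}: π^{-1}(V) = {x3, x4, x5} ∉ τ ✗.
  V = {[x1], [x3=x5], [x4]}: π^{-1}(V) = {x1, x3, x4, x5} ∈ τ ✓.
  V = {[x2], [x3=x5], [x4]}: π^{-1}(V) = {x2, x3, x4, x5} ∉ τ ✗.
  V = {[x1], [x2], [x3=x5], [x4]}: π^{-1}(V) = {x1, x2, x3, x4, x5} ∈ τ ✓.
Open sets in the quotient: τ_Q = {{}, {[x2]}, {[x3=x5]}, {[x2], [x3=x5]}, {[x1], [x3=x5], [x4]}, {[x1], [x2], [x3=x5], [x4]}} (6 elements).


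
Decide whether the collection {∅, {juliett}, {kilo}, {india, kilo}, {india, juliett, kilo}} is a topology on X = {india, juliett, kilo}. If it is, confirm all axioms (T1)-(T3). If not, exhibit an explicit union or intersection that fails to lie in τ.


τ is NOT a topology on X.

Axiom (T1): ∅ ∈ τ? Yes; X ∈ τ? Yes.
Axiom (T2/T3): check pairwise unions and intersections of members of τ.
Counterexample for (T2): {juliett} ∪ {kilo} = {juliett, kilo} ∉ τ. Therefore τ is NOT a topology.


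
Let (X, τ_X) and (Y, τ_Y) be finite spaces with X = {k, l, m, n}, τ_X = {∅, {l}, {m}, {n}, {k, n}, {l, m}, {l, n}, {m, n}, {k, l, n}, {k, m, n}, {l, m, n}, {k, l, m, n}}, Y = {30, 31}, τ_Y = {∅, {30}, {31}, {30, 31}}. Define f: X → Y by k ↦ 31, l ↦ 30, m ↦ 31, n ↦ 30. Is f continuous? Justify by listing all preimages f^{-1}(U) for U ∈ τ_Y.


f is NOT continuous.

Compute f^{-1}(U) for each U ∈ τ_Y:
  U = ∅: f^{-1}(U) = ∅ ∈ τ_X ✓.
  U = {30}: f^{-1}(U) = {l, n} ∈ τ_X ✓.
  U = {31}: f^{-1}(U) = {k, m} ∉ τ_X ✗.
  U = {30, 31}: f^{-1}(U) = {k, l, m, n} ∈ τ_X ✓.
Found U = {31} with f^{-1}(U) = {k, m} not in τ_X. Therefore f is NOT continuous.


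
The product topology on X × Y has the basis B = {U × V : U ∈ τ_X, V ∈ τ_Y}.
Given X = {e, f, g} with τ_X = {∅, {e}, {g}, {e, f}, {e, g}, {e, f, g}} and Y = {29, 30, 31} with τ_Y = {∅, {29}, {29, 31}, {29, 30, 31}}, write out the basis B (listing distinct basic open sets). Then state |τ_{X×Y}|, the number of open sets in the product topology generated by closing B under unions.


Basis B = {∅ × ∅, {e} × {29}, {g} × {29}, {e} × {29, 31}, {e, f} × {29}, {e, g} × {29}, {g} × {29, 31}, {e} × {29, 30, 31}, {e, f, g} × {29}, {g} × {29, 30, 31}, {e, f} × {29, 31}, {e, g} × {29, 31}, {e, f} × {29, 30, 31}, {e, g} × {29, 30, 31}, {e, f, g} × {29, 31}, {e, f, g} × {29, 30, 31}}; |τ_{X×Y}| = 40.

Enumerate products U × V with U ∈ τ_X, V ∈ τ_Y (deduplicated):
  ∅ × ∅ = {} (∅)
  {e} × {29} = {(e,29)}
  {g} × {29} = {(g,29)}
  {e} × {29, 31} = {(e,29), (e,31)}
  {e, f} × {29} = {(e,29), (f,29)}
  {e, g} × {29} = {(e,29), (g,29)}
  {g} × {29, 31} = {(g,29), (g,31)}
  {e} × {29, 30, 31} = {(e,29), (e,30), (e,31)}
  {e, f, g} × {29} = {(e,29), (f,29), (g,29)}
  {g} × {29, 30, 31} = {(g,29), (g,30), (g,31)}
  {e, f} × {29, 31} = {(e,29), (e,31), (f,29), (f,31)}
  {e, g} × {29, 31} = {(e,29), (e,31), (g,29), (g,31)}
  {e, f} × {29, 30, 31} = {(e,29), (e,30), (e,31), (f,29), (f,30), (f,31)}
  {e, g} × {29, 30, 31} = {(e,29), (e,30), (e,31), (g,29), (g,30), (g,31)}
  {e, f, g} × {29, 31} = {(e,29), (e,31), (f,29), (f,31), (g,29), (g,31)}
  {e, f, g} × {29, 30, 31} = {(e,29), (e,30), (e,31), (f,29), (f,30), (f,31), (g,29), (g,30), (g,31)}
These 16 distinct sets form the basis B.
Close under arbitrary unions to get τ_{X×Y}; counting gives |τ_{X×Y}| = 40.


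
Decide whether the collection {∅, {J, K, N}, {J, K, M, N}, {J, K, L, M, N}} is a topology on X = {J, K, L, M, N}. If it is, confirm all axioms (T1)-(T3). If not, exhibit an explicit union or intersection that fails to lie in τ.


τ IS a topology on X.

Axiom (T1): ∅ ∈ τ? Yes; X ∈ τ? Yes.
Axiom (T2/T3): check pairwise unions and intersections of members of τ.
All pairwise intersections and unions checked — each lies in τ. Therefore τ satisfies (T1), (T2), (T3): it IS a topology on X.


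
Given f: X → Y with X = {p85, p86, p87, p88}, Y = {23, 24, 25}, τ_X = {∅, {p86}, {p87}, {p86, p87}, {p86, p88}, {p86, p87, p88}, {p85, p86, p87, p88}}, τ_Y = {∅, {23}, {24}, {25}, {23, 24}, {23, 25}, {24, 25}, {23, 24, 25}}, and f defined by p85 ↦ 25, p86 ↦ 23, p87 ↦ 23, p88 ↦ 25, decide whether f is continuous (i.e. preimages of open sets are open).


f is NOT continuous.

Compute f^{-1}(U) for each U ∈ τ_Y:
  U = ∅: f^{-1}(U) = ∅ ∈ τ_X ✓.
  U = {23}: f^{-1}(U) = {p86, p87} ∈ τ_X ✓.
  U = {24}: f^{-1}(U) = ∅ ∈ τ_X ✓.
  U = {25}: f^{-1}(U) = {p85, p88} ∉ τ_X ✗.
  U = {23, 24}: f^{-1}(U) = {p86, p87} ∈ τ_X ✓.
  U = {23, 25}: f^{-1}(U) = {p85, p86, p87, p88} ∈ τ_X ✓.
  U = {24, 25}: f^{-1}(U) = {p85, p88} ∉ τ_X ✗.
  U = {23, 24, 25}: f^{-1}(U) = {p85, p86, p87, p88} ∈ τ_X ✓.
Found U = {25} with f^{-1}(U) = {p85, p88} not in τ_X. Therefore f is NOT continuous.


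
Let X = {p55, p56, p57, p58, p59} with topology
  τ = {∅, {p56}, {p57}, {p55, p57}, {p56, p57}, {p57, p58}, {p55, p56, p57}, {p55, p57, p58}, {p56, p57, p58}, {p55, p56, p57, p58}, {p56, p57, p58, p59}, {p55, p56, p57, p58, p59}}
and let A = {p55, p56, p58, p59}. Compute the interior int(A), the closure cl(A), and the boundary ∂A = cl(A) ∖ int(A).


int(A) = {p56}, cl(A) = {p55, p56, p58, p59}, ∂A = {p55, p58, p59}.

Closed sets in (X, τ) are complements of opens:
  closed(X, τ) = {∅, {p55}, {p59}, {p55, p59}, {p56, p59}, {p58, p59}, {p55, p56, p59}, {p55, p58, p59}, {p56, p58, p59}, {p55, p56, p58, p59}, {p55, p57, p58, p59}, {p55, p56, p57, p58, p59}}.
int(A) = ⋃ {U ∈ τ : U ⊆ A}. Opens contained in A: ∅, {p56}.
Taking the union of these: int(A) = {p56}.
cl(A) = ⋂ {C closed : A ⊆ C}. Closed sets containing A: {p55, p56, p58, p59}, {p55, p56, p57, p58, p59}.
Intersecting these: cl(A) = {p55, p56, p58, p59}.
∂A = cl(A) ∖ int(A) = {p55, p56, p58, p59} ∖ {p56} = {p55, p58, p59}.


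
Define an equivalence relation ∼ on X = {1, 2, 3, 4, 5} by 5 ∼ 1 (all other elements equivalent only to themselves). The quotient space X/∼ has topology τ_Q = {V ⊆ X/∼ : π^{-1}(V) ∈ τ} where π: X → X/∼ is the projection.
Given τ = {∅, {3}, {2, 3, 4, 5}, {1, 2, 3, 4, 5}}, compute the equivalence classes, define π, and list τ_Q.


X/∼ = {[1=5], [2], [3], [4]}; |τ_Q| = 3.

Equivalence classes: [1=5], [2], [3], [4].
Quotient map π: X → X/∼ sends 1 ↦ [1=5], 2 ↦ [2], 3 ↦ [3], 4 ↦ [4], 5 ↦ [1=5].
For each subset V ⊆ X/∼, compute π^{-1}(V) ⊆ X and check whether π^{-1}(V) ∈ τ. V is open in τ_Q iff π^{-1}(V) ∈ τ.
  V = {}: π^{-1}(V) = ∅ ∈ τ ✓.
  V = {[1=5]}: π^{-1}(V) = {1, 5} ∉ τ ✗.
  V = {[2]}: π^{-1}(V) = {2} ∉ τ ✗.
  V = {[1=5], [2]}: π^{-1}(V) = {1, 2, 5} ∉ τ ✗.
  V = {[3]}: π^{-1}(V) = {3} ∈ τ ✓.
  V = {[1=5], [3]}: π^{-1}(V) = {1, 3, 5} ∉ τ ✗.
  V = {[2], [3]}: π^{-1}(V) = {2, 3} ∉ τ ✗.
  V = {[1=5], [2], [3]}: π^{-1}(V) = {1, 2, 3, 5} ∉ τ ✗.
  V = {[4]}: π^{-1}(V) = {4} ∉ τ ✗.
  V = {[1=5], [4]}: π^{-1}(V) = {1, 4, 5} ∉ τ ✗.
  V = {[2], [4]}: π^{-1}(V) = {2, 4} ∉ τ ✗.
  V = {[1=5], [2], [4]}: π^{-1}(V) = {1, 2, 4, 5} ∉ τ ✗.
  V = {[3], [4]}: π^{-1}(V) = {3, 4} ∉ τ ✗.
  V = {[1=5], [3], [4]}: π^{-1}(V) = {1, 3, 4, 5} ∉ τ ✗.
  V = {[2], [3], [4]}: π^{-1}(V) = {2, 3, 4} ∉ τ ✗.
  V = {[1=5], [2], [3], [4]}: π^{-1}(V) = {1, 2, 3, 4, 5} ∈ τ ✓.
Open sets in the quotient: τ_Q = {{}, {[3]}, {[1=5], [2], [3], [4]}} (3 elements).


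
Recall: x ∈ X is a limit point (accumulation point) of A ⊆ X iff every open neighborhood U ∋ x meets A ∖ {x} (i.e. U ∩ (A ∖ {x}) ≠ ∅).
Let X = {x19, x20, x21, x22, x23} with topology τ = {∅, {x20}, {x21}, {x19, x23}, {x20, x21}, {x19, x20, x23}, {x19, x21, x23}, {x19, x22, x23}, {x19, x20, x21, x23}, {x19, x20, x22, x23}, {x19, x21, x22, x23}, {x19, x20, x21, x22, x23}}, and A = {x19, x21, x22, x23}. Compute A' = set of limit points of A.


A' = {x19, x22, x23}

For each x ∈ X, list the open sets U ∈ τ with x ∈ U, then check whether U ∩ (A ∖ {x}) ≠ ∅ for every such U.
  x = x19: opens ∋ x are {x19, x23}, {x19, x20, x23}, {x19, x21, x23}, {x19, x22, x23}, {x19, x20, x21, x23}, {x19, x20, x22, x23}, {x19, x21, x22, x23}, {x19, x20, x21, x22, x23}; each meets A ∖ {x19}, so x IS a limit point.
  x = x20: open {x20} ∋ x has {x20} ∩ (A ∖ {x20}) = ∅, so x is NOT a limit point.
  x = x21: open {x21} ∋ x has {x21} ∩ (A ∖ {x21}) = ∅, so x is NOT a limit point.
  x = x22: opens ∋ x are {x19, x22, x23}, {x19, x20, x22, x23}, {x19, x21, x22, x23}, {x19, x20, x21, x22, x23}; each meets A ∖ {x22}, so x IS a limit point.
  x = x23: opens ∋ x are {x19, x23}, {x19, x20, x23}, {x19, x21, x23}, {x19, x22, x23}, {x19, x20, x21, x23}, {x19, x20, x22, x23}, {x19, x21, x22, x23}, {x19, x20, x21, x22, x23}; each meets A ∖ {x23}, so x IS a limit point.
Collecting: A' = {x19, x22, x23}.


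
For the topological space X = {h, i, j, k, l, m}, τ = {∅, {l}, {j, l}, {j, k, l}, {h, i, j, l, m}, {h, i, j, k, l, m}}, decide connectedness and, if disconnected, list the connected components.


(X, τ) is connected.

Find clopen sets (U ∈ τ with X ∖ U ∈ τ):
  U = ∅, X ∖ U = {h, i, j, k, l, m} — both open, so U is clopen.
  U = {h, i, j, k, l, m}, X ∖ U = ∅ — both open, so U is clopen.
Only trivial clopens (∅ and X) exist, so (X, τ) is connected.
Compute connected components by grouping points that agree on all clopens:
  component: {h, i, j, k, l, m}


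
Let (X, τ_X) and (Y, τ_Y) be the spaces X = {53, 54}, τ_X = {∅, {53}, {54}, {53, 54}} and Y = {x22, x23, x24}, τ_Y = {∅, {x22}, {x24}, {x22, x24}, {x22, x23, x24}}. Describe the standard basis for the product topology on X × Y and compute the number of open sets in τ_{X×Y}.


Basis B = {∅ × ∅, {53} × {x22}, {53} × {x24}, {54} × {x22}, {54} × {x24}, {53} × {x22, x24}, {53, 54} × {x22}, {53, 54} × {x24}, {54} × {x22, x24}, {53} × {x22, x23, x24}, {54} × {x22, x23, x24}, {53, 54} × {x22, x24}, {53, 54} × {x22, x23, x24}}; |τ_{X×Y}| = 25.

Enumerate products U × V with U ∈ τ_X, V ∈ τ_Y (deduplicated):
  ∅ × ∅ = {} (∅)
  {53} × {x22} = {(53,x22)}
  {53} × {x24} = {(53,x24)}
  {54} × {x22} = {(54,x22)}
  {54} × {x24} = {(54,x24)}
  {53} × {x22, x24} = {(53,x22), (53,x24)}
  {53, 54} × {x22} = {(53,x22), (54,x22)}
  {53, 54} × {x24} = {(53,x24), (54,x24)}
  {54} × {x22, x24} = {(54,x22), (54,x24)}
  {53} × {x22, x23, x24} = {(53,x22), (53,x23), (53,x24)}
  {54} × {x22, x23, x24} = {(54,x22), (54,x23), (54,x24)}
  {53, 54} × {x22, x24} = {(53,x22), (53,x24), (54,x22), (54,x24)}
  {53, 54} × {x22, x23, x24} = {(53,x22), (53,x23), (53,x24), (54,x22), (54,x23), (54,x24)}
These 13 distinct sets form the basis B.
Close under arbitrary unions to get τ_{X×Y}; counting gives |τ_{X×Y}| = 25.


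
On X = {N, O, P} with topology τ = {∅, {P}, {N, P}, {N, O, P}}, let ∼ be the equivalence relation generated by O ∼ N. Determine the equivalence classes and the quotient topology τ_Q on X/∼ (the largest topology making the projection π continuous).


X/∼ = {[N=O], [P]}; |τ_Q| = 3.

Equivalence classes: [N=O], [P].
Quotient map π: X → X/∼ sends N ↦ [N=O], O ↦ [N=O], P ↦ [P].
For each subset V ⊆ X/∼, compute π^{-1}(V) ⊆ X and check whether π^{-1}(V) ∈ τ. V is open in τ_Q iff π^{-1}(V) ∈ τ.
  V = {}: π^{-1}(V) = ∅ ∈ τ ✓.
  V = {[N=O]}: π^{-1}(V) = {N, O} ∉ τ ✗.
  V = {[P]}: π^{-1}(V) = {P} ∈ τ ✓.
  V = {[N=O], [P]}: π^{-1}(V) = {N, O, P} ∈ τ ✓.
Open sets in the quotient: τ_Q = {{}, {[P]}, {[N=O], [P]}} (3 elements).


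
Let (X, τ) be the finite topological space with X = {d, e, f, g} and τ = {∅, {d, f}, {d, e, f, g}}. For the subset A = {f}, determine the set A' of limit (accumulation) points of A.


A' = {d, e, g}

For each x ∈ X, list the open sets U ∈ τ with x ∈ U, then check whether U ∩ (A ∖ {x}) ≠ ∅ for every such U.
  x = d: opens ∋ x are {d, f}, {d, e, f, g}; each meets A ∖ {d}, so x IS a limit point.
  x = e: opens ∋ x are {d, e, f, g}; each meets A ∖ {e}, so x IS a limit point.
  x = f: open {d, f} ∋ x has {d, f} ∩ (A ∖ {f}) = ∅, so x is NOT a limit point.
  x = g: opens ∋ x are {d, e, f, g}; each meets A ∖ {g}, so x IS a limit point.
Collecting: A' = {d, e, g}.


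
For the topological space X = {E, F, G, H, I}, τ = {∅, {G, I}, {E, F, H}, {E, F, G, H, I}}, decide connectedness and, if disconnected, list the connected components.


(X, τ) is disconnected; components = [{G, I}, {E, F, H}].

Find clopen sets (U ∈ τ with X ∖ U ∈ τ):
  U = ∅, X ∖ U = {E, F, G, H, I} — both open, so U is clopen.
  U = {G, I}, X ∖ U = {E, F, H} — both open, so U is clopen.
  U = {E, F, H}, X ∖ U = {G, I} — both open, so U is clopen.
  U = {E, F, G, H, I}, X ∖ U = ∅ — both open, so U is clopen.
Nontrivial clopen(s) exist: e.g. {G, I}. So (X, τ) is disconnected.
Compute connected components by grouping points that agree on all clopens:
  component: {G, I}
  component: {E, F, H}


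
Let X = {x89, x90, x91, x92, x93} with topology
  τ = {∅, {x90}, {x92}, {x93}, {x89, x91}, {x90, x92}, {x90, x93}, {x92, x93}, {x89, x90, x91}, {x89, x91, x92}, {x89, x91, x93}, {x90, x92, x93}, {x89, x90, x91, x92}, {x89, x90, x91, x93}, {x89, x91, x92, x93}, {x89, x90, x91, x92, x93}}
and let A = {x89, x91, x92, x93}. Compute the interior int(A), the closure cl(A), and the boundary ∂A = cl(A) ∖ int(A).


int(A) = {x89, x91, x92, x93}, cl(A) = {x89, x91, x92, x93}, ∂A = ∅.

Closed sets in (X, τ) are complements of opens:
  closed(X, τ) = {∅, {x90}, {x92}, {x93}, {x89, x91}, {x90, x92}, {x90, x93}, {x92, x93}, {x89, x90, x91}, {x89, x91, x92}, {x89, x91, x93}, {x90, x92, x93}, {x89, x90, x91, x92}, {x89, x90, x91, x93}, {x89, x91, x92, x93}, {x89, x90, x91, x92, x93}}.
int(A) = ⋃ {U ∈ τ : U ⊆ A}. Opens contained in A: ∅, {x92}, {x93}, {x89, x91}, {x92, x93}, {x89, x91, x92}, {x89, x91, x93}, {x89, x91, x92, x93}.
Taking the union of these: int(A) = {x89, x91, x92, x93}.
cl(A) = ⋂ {C closed : A ⊆ C}. Closed sets containing A: {x89, x91, x92, x93}, {x89, x90, x91, x92, x93}.
Intersecting these: cl(A) = {x89, x91, x92, x93}.
∂A = cl(A) ∖ int(A) = {x89, x91, x92, x93} ∖ {x89, x91, x92, x93} = ∅.


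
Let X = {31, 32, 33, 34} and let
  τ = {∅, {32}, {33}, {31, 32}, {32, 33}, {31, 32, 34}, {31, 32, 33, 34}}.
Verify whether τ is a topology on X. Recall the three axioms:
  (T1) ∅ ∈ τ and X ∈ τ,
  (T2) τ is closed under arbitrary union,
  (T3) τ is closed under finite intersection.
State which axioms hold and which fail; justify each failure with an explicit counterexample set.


τ is NOT a topology on X.

Axiom (T1): ∅ ∈ τ? Yes; X ∈ τ? Yes.
Axiom (T2/T3): check pairwise unions and intersections of members of τ.
Counterexample for (T2): {33} ∪ {31, 32} = {31, 32, 33} ∉ τ. Therefore τ is NOT a topology.


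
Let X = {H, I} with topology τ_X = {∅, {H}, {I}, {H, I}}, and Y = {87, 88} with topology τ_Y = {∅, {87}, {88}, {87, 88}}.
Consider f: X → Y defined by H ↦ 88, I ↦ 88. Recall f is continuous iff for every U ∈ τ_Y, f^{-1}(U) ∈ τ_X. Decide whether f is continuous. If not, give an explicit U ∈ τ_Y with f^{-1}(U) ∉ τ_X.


f IS continuous.

Compute f^{-1}(U) for each U ∈ τ_Y:
  U = ∅: f^{-1}(U) = ∅ ∈ τ_X ✓.
  U = {87}: f^{-1}(U) = ∅ ∈ τ_X ✓.
  U = {88}: f^{-1}(U) = {H, I} ∈ τ_X ✓.
  U = {87, 88}: f^{-1}(U) = {H, I} ∈ τ_X ✓.
Every preimage lies in τ_X, so f IS continuous.


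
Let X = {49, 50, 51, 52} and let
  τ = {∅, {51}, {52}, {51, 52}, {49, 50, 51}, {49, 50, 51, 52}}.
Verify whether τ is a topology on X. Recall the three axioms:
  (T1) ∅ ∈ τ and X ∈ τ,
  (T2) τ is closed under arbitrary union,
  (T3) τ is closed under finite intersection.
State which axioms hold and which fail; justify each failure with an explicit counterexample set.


τ IS a topology on X.

Axiom (T1): ∅ ∈ τ? Yes; X ∈ τ? Yes.
Axiom (T2/T3): check pairwise unions and intersections of members of τ.
All pairwise intersections and unions checked — each lies in τ. Therefore τ satisfies (T1), (T2), (T3): it IS a topology on X.


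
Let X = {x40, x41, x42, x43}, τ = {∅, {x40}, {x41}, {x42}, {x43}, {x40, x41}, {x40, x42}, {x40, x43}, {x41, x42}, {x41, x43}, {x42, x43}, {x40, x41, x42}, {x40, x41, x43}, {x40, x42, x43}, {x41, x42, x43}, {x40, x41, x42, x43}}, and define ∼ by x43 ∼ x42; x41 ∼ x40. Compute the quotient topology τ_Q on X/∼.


X/∼ = {[x40=x41], [x42=x43]}; |τ_Q| = 4.

Equivalence classes: [x40=x41], [x42=x43].
Quotient map π: X → X/∼ sends x40 ↦ [x40=x41], x41 ↦ [x40=x41], x42 ↦ [x42=x43], x43 ↦ [x42=x43].
For each subset V ⊆ X/∼, compute π^{-1}(V) ⊆ X and check whether π^{-1}(V) ∈ τ. V is open in τ_Q iff π^{-1}(V) ∈ τ.
  V = {}: π^{-1}(V) = ∅ ∈ τ ✓.
  V = {[x40=x41]}: π^{-1}(V) = {x40, x41} ∈ τ ✓.
  V = {[x42=x43]}: π^{-1}(V) = {x42, x43} ∈ τ ✓.
  V = {[x40=x41], [x42=x43]}: π^{-1}(V) = {x40, x41, x42, x43} ∈ τ ✓.
Open sets in the quotient: τ_Q = {{}, {[x40=x41]}, {[x42=x43]}, {[x40=x41], [x42=x43]}} (4 elements).


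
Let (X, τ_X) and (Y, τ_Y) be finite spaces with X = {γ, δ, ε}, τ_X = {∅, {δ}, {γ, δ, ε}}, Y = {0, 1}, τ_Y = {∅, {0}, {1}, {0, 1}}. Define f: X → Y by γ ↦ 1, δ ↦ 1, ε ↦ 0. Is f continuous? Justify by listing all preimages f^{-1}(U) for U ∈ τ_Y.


f is NOT continuous.

Compute f^{-1}(U) for each U ∈ τ_Y:
  U = ∅: f^{-1}(U) = ∅ ∈ τ_X ✓.
  U = {0}: f^{-1}(U) = {ε} ∉ τ_X ✗.
  U = {1}: f^{-1}(U) = {γ, δ} ∉ τ_X ✗.
  U = {0, 1}: f^{-1}(U) = {γ, δ, ε} ∈ τ_X ✓.
Found U = {0} with f^{-1}(U) = {ε} not in τ_X. Therefore f is NOT continuous.


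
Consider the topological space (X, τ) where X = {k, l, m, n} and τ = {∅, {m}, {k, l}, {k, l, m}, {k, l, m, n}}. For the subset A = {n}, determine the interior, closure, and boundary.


int(A) = ∅, cl(A) = {n}, ∂A = {n}.

Closed sets in (X, τ) are complements of opens:
  closed(X, τ) = {∅, {n}, {m, n}, {k, l, n}, {k, l, m, n}}.
int(A) = ⋃ {U ∈ τ : U ⊆ A}. Opens contained in A: ∅.
Taking the union of these: int(A) = ∅.
cl(A) = ⋂ {C closed : A ⊆ C}. Closed sets containing A: {n}, {m, n}, {k, l, n}, {k, l, m, n}.
Intersecting these: cl(A) = {n}.
∂A = cl(A) ∖ int(A) = {n} ∖ ∅ = {n}.


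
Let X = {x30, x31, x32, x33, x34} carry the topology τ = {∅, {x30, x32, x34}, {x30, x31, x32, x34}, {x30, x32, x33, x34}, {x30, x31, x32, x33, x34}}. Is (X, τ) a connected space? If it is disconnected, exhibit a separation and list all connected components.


(X, τ) is connected.

Find clopen sets (U ∈ τ with X ∖ U ∈ τ):
  U = ∅, X ∖ U = {x30, x31, x32, x33, x34} — both open, so U is clopen.
  U = {x30, x31, x32, x33, x34}, X ∖ U = ∅ — both open, so U is clopen.
Only trivial clopens (∅ and X) exist, so (X, τ) is connected.
Compute connected components by grouping points that agree on all clopens:
  component: {x30, x31, x32, x33, x34}


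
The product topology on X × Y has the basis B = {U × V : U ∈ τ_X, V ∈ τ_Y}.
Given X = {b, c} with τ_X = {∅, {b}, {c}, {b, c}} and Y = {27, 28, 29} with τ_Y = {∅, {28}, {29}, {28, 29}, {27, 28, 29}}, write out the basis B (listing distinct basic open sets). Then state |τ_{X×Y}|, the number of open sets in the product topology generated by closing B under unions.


Basis B = {∅ × ∅, {b} × {28}, {b} × {29}, {c} × {28}, {c} × {29}, {b} × {28, 29}, {b, c} × {28}, {b, c} × {29}, {c} × {28, 29}, {b} × {27, 28, 29}, {c} × {27, 28, 29}, {b, c} × {28, 29}, {b, c} × {27, 28, 29}}; |τ_{X×Y}| = 25.

Enumerate products U × V with U ∈ τ_X, V ∈ τ_Y (deduplicated):
  ∅ × ∅ = {} (∅)
  {b} × {28} = {(b,28)}
  {b} × {29} = {(b,29)}
  {c} × {28} = {(c,28)}
  {c} × {29} = {(c,29)}
  {b} × {28, 29} = {(b,28), (b,29)}
  {b, c} × {28} = {(b,28), (c,28)}
  {b, c} × {29} = {(b,29), (c,29)}
  {c} × {28, 29} = {(c,28), (c,29)}
  {b} × {27, 28, 29} = {(b,27), (b,28), (b,29)}
  {c} × {27, 28, 29} = {(c,27), (c,28), (c,29)}
  {b, c} × {28, 29} = {(b,28), (b,29), (c,28), (c,29)}
  {b, c} × {27, 28, 29} = {(b,27), (b,28), (b,29), (c,27), (c,28), (c,29)}
These 13 distinct sets form the basis B.
Close under arbitrary unions to get τ_{X×Y}; counting gives |τ_{X×Y}| = 25.


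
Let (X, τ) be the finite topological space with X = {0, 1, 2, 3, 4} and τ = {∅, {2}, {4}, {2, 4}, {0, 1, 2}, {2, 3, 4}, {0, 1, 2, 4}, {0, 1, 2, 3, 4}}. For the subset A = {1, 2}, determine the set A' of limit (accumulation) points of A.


A' = {0, 1, 3}

For each x ∈ X, list the open sets U ∈ τ with x ∈ U, then check whether U ∩ (A ∖ {x}) ≠ ∅ for every such U.
  x = 0: opens ∋ x are {0, 1, 2}, {0, 1, 2, 4}, {0, 1, 2, 3, 4}; each meets A ∖ {0}, so x IS a limit point.
  x = 1: opens ∋ x are {0, 1, 2}, {0, 1, 2, 4}, {0, 1, 2, 3, 4}; each meets A ∖ {1}, so x IS a limit point.
  x = 2: open {2} ∋ x has {2} ∩ (A ∖ {2}) = ∅, so x is NOT a limit point.
  x = 3: opens ∋ x are {2, 3, 4}, {0, 1, 2, 3, 4}; each meets A ∖ {3}, so x IS a limit point.
  x = 4: open {4} ∋ x has {4} ∩ (A ∖ {4}) = ∅, so x is NOT a limit point.
Collecting: A' = {0, 1, 3}.


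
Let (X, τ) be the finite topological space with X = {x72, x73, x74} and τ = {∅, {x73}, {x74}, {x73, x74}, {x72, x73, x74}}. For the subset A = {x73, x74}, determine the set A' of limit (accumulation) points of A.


A' = {x72}

For each x ∈ X, list the open sets U ∈ τ with x ∈ U, then check whether U ∩ (A ∖ {x}) ≠ ∅ for every such U.
  x = x72: opens ∋ x are {x72, x73, x74}; each meets A ∖ {x72}, so x IS a limit point.
  x = x73: open {x73} ∋ x has {x73} ∩ (A ∖ {x73}) = ∅, so x is NOT a limit point.
  x = x74: open {x74} ∋ x has {x74} ∩ (A ∖ {x74}) = ∅, so x is NOT a limit point.
Collecting: A' = {x72}.


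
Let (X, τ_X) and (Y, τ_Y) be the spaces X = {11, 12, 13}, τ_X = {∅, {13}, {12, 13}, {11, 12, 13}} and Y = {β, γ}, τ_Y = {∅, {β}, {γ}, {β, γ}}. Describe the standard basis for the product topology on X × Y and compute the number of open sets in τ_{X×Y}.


Basis B = {∅ × ∅, {13} × {β}, {13} × {γ}, {12, 13} × {β}, {12, 13} × {γ}, {13} × {β, γ}, {11, 12, 13} × {β}, {11, 12, 13} × {γ}, {12, 13} × {β, γ}, {11, 12, 13} × {β, γ}}; |τ_{X×Y}| = 16.

Enumerate products U × V with U ∈ τ_X, V ∈ τ_Y (deduplicated):
  ∅ × ∅ = {} (∅)
  {13} × {β} = {(13,β)}
  {13} × {γ} = {(13,γ)}
  {12, 13} × {β} = {(12,β), (13,β)}
  {12, 13} × {γ} = {(12,γ), (13,γ)}
  {13} × {β, γ} = {(13,β), (13,γ)}
  {11, 12, 13} × {β} = {(11,β), (12,β), (13,β)}
  {11, 12, 13} × {γ} = {(11,γ), (12,γ), (13,γ)}
  {12, 13} × {β, γ} = {(12,β), (12,γ), (13,β), (13,γ)}
  {11, 12, 13} × {β, γ} = {(11,β), (11,γ), (12,β), (12,γ), (13,β), (13,γ)}
These 10 distinct sets form the basis B.
Close under arbitrary unions to get τ_{X×Y}; counting gives |τ_{X×Y}| = 16.


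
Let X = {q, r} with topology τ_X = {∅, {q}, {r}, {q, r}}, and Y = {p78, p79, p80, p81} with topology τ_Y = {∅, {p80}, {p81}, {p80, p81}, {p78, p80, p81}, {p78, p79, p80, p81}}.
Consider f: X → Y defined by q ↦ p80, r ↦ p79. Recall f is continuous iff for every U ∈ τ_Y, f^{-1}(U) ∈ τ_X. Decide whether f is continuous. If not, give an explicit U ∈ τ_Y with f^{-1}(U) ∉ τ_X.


f IS continuous.

Compute f^{-1}(U) for each U ∈ τ_Y:
  U = ∅: f^{-1}(U) = ∅ ∈ τ_X ✓.
  U = {p80}: f^{-1}(U) = {q} ∈ τ_X ✓.
  U = {p81}: f^{-1}(U) = ∅ ∈ τ_X ✓.
  U = {p80, p81}: f^{-1}(U) = {q} ∈ τ_X ✓.
  U = {p78, p80, p81}: f^{-1}(U) = {q} ∈ τ_X ✓.
  U = {p78, p79, p80, p81}: f^{-1}(U) = {q, r} ∈ τ_X ✓.
Every preimage lies in τ_X, so f IS continuous.


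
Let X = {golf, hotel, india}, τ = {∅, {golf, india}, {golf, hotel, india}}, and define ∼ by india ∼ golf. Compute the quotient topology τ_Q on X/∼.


X/∼ = {[golf=india], [hotel]}; |τ_Q| = 3.

Equivalence classes: [golf=india], [hotel].
Quotient map π: X → X/∼ sends golf ↦ [golf=india], hotel ↦ [hotel], india ↦ [golf=india].
For each subset V ⊆ X/∼, compute π^{-1}(V) ⊆ X and check whether π^{-1}(V) ∈ τ. V is open in τ_Q iff π^{-1}(V) ∈ τ.
  V = {}: π^{-1}(V) = ∅ ∈ τ ✓.
  V = {[golf=india]}: π^{-1}(V) = {golf, india} ∈ τ ✓.
  V = {[hotel]}: π^{-1}(V) = {hotel} ∉ τ ✗.
  V = {[golf=india], [hotel]}: π^{-1}(V) = {golf, hotel, india} ∈ τ ✓.
Open sets in the quotient: τ_Q = {{}, {[golf=india]}, {[golf=india], [hotel]}} (3 elements).


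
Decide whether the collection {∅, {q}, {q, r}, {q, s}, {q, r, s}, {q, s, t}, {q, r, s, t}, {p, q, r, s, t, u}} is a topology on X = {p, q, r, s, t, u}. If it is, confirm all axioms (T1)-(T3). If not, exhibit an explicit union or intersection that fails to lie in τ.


τ IS a topology on X.

Axiom (T1): ∅ ∈ τ? Yes; X ∈ τ? Yes.
Axiom (T2/T3): check pairwise unions and intersections of members of τ.
All pairwise intersections and unions checked — each lies in τ. Therefore τ satisfies (T1), (T2), (T3): it IS a topology on X.


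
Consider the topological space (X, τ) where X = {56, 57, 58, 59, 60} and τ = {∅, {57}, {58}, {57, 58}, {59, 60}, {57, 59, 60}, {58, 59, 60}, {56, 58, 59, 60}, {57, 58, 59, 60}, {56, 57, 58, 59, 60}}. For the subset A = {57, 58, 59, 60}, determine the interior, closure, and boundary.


int(A) = {57, 58, 59, 60}, cl(A) = {56, 57, 58, 59, 60}, ∂A = {56}.

Closed sets in (X, τ) are complements of opens:
  closed(X, τ) = {∅, {56}, {57}, {56, 57}, {56, 58}, {56, 57, 58}, {56, 59, 60}, {56, 57, 59, 60}, {56, 58, 59, 60}, {56, 57, 58, 59, 60}}.
int(A) = ⋃ {U ∈ τ : U ⊆ A}. Opens contained in A: ∅, {57}, {58}, {57, 58}, {59, 60}, {57, 59, 60}, {58, 59, 60}, {57, 58, 59, 60}.
Taking the union of these: int(A) = {57, 58, 59, 60}.
cl(A) = ⋂ {C closed : A ⊆ C}. Closed sets containing A: {56, 57, 58, 59, 60}.
Intersecting these: cl(A) = {56, 57, 58, 59, 60}.
∂A = cl(A) ∖ int(A) = {56, 57, 58, 59, 60} ∖ {57, 58, 59, 60} = {56}.


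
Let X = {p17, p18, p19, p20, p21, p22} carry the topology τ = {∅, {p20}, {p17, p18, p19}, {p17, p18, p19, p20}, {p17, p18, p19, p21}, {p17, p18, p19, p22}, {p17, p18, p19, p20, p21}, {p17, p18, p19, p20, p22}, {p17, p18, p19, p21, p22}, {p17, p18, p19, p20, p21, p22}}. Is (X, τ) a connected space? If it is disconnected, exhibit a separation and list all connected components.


(X, τ) is disconnected; components = [{p20}, {p17, p18, p19, p21, p22}].

Find clopen sets (U ∈ τ with X ∖ U ∈ τ):
  U = ∅, X ∖ U = {p17, p18, p19, p20, p21, p22} — both open, so U is clopen.
  U = {p20}, X ∖ U = {p17, p18, p19, p21, p22} — both open, so U is clopen.
  U = {p17, p18, p19, p21, p22}, X ∖ U = {p20} — both open, so U is clopen.
  U = {p17, p18, p19, p20, p21, p22}, X ∖ U = ∅ — both open, so U is clopen.
Nontrivial clopen(s) exist: e.g. {p20}. So (X, τ) is disconnected.
Compute connected components by grouping points that agree on all clopens:
  component: {p20}
  component: {p17, p18, p19, p21, p22}


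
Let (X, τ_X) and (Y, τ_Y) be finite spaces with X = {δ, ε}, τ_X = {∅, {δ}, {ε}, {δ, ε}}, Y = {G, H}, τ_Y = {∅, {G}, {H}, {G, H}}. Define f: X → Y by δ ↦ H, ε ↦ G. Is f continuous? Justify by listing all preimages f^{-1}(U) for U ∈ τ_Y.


f IS continuous.

Compute f^{-1}(U) for each U ∈ τ_Y:
  U = ∅: f^{-1}(U) = ∅ ∈ τ_X ✓.
  U = {G}: f^{-1}(U) = {ε} ∈ τ_X ✓.
  U = {H}: f^{-1}(U) = {δ} ∈ τ_X ✓.
  U = {G, H}: f^{-1}(U) = {δ, ε} ∈ τ_X ✓.
Every preimage lies in τ_X, so f IS continuous.


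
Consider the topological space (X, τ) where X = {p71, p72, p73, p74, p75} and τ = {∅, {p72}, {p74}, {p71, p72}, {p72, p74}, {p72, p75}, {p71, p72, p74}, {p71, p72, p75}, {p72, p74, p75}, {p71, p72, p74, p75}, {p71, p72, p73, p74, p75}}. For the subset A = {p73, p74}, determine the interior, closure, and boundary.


int(A) = {p74}, cl(A) = {p73, p74}, ∂A = {p73}.

Closed sets in (X, τ) are complements of opens:
  closed(X, τ) = {∅, {p73}, {p71, p73}, {p73, p74}, {p73, p75}, {p71, p73, p74}, {p71, p73, p75}, {p73, p74, p75}, {p71, p72, p73, p75}, {p71, p73, p74, p75}, {p71, p72, p73, p74, p75}}.
int(A) = ⋃ {U ∈ τ : U ⊆ A}. Opens contained in A: ∅, {p74}.
Taking the union of these: int(A) = {p74}.
cl(A) = ⋂ {C closed : A ⊆ C}. Closed sets containing A: {p73, p74}, {p71, p73, p74}, {p73, p74, p75}, {p71, p73, p74, p75}, {p71, p72, p73, p74, p75}.
Intersecting these: cl(A) = {p73, p74}.
∂A = cl(A) ∖ int(A) = {p73, p74} ∖ {p74} = {p73}.


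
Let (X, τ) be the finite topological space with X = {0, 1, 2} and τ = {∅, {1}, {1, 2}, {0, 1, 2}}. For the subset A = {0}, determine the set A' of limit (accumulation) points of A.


A' = ∅

For each x ∈ X, list the open sets U ∈ τ with x ∈ U, then check whether U ∩ (A ∖ {x}) ≠ ∅ for every such U.
  x = 0: open {0, 1, 2} ∋ x has {0, 1, 2} ∩ (A ∖ {0}) = ∅, so x is NOT a limit point.
  x = 1: open {1} ∋ x has {1} ∩ (A ∖ {1}) = ∅, so x is NOT a limit point.
  x = 2: open {1, 2} ∋ x has {1, 2} ∩ (A ∖ {2}) = ∅, so x is NOT a limit point.
Collecting: A' = ∅.


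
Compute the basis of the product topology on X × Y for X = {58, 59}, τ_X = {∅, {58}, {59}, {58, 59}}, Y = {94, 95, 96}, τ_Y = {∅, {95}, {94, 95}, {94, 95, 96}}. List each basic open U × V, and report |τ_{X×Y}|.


Basis B = {∅ × ∅, {58} × {95}, {59} × {95}, {58} × {94, 95}, {58, 59} × {95}, {59} × {94, 95}, {58} × {94, 95, 96}, {59} × {94, 95, 96}, {58, 59} × {94, 95}, {58, 59} × {94, 95, 96}}; |τ_{X×Y}| = 16.

Enumerate products U × V with U ∈ τ_X, V ∈ τ_Y (deduplicated):
  ∅ × ∅ = {} (∅)
  {58} × {95} = {(58,95)}
  {59} × {95} = {(59,95)}
  {58} × {94, 95} = {(58,94), (58,95)}
  {58, 59} × {95} = {(58,95), (59,95)}
  {59} × {94, 95} = {(59,94), (59,95)}
  {58} × {94, 95, 96} = {(58,94), (58,95), (58,96)}
  {59} × {94, 95, 96} = {(59,94), (59,95), (59,96)}
  {58, 59} × {94, 95} = {(58,94), (58,95), (59,94), (59,95)}
  {58, 59} × {94, 95, 96} = {(58,94), (58,95), (58,96), (59,94), (59,95), (59,96)}
These 10 distinct sets form the basis B.
Close under arbitrary unions to get τ_{X×Y}; counting gives |τ_{X×Y}| = 16.


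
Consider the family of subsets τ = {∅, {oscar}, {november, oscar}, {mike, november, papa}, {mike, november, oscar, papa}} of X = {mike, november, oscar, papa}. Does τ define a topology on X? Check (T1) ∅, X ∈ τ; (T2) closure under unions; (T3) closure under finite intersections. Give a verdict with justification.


τ is NOT a topology on X.

Axiom (T1): ∅ ∈ τ? Yes; X ∈ τ? Yes.
Axiom (T2/T3): check pairwise unions and intersections of members of τ.
Counterexample for (T3): {november, oscar} ∩ {mike, november, papa} = {november} ∉ τ. Therefore τ is NOT a topology.


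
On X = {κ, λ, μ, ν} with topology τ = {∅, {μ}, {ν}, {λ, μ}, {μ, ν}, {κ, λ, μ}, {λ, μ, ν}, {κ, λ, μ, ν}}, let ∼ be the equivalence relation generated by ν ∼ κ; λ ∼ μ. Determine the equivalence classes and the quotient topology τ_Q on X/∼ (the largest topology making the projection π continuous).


X/∼ = {[κ=ν], [λ=μ]}; |τ_Q| = 3.

Equivalence classes: [κ=ν], [λ=μ].
Quotient map π: X → X/∼ sends κ ↦ [κ=ν], λ ↦ [λ=μ], μ ↦ [λ=μ], ν ↦ [κ=ν].
For each subset V ⊆ X/∼, compute π^{-1}(V) ⊆ X and check whether π^{-1}(V) ∈ τ. V is open in τ_Q iff π^{-1}(V) ∈ τ.
  V = {}: π^{-1}(V) = ∅ ∈ τ ✓.
  V = {[κ=ν]}: π^{-1}(V) = {κ, ν} ∉ τ ✗.
  V = {[λ=μ]}: π^{-1}(V) = {λ, μ} ∈ τ ✓.
  V = {[κ=ν], [λ=μ]}: π^{-1}(V) = {κ, λ, μ, ν} ∈ τ ✓.
Open sets in the quotient: τ_Q = {{}, {[λ=μ]}, {[κ=ν], [λ=μ]}} (3 elements).


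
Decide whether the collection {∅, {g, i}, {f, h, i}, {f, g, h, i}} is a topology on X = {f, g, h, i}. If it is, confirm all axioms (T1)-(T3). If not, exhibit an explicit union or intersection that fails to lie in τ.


τ is NOT a topology on X.

Axiom (T1): ∅ ∈ τ? Yes; X ∈ τ? Yes.
Axiom (T2/T3): check pairwise unions and intersections of members of τ.
Counterexample for (T3): {g, i} ∩ {f, h, i} = {i} ∉ τ. Therefore τ is NOT a topology.


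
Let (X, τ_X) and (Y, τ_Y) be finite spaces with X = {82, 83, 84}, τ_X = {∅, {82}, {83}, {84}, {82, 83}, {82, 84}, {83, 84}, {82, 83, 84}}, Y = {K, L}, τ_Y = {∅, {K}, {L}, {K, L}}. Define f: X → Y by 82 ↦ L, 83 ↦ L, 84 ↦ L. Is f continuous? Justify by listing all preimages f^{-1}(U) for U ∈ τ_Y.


f IS continuous.

Compute f^{-1}(U) for each U ∈ τ_Y:
  U = ∅: f^{-1}(U) = ∅ ∈ τ_X ✓.
  U = {K}: f^{-1}(U) = ∅ ∈ τ_X ✓.
  U = {L}: f^{-1}(U) = {82, 83, 84} ∈ τ_X ✓.
  U = {K, L}: f^{-1}(U) = {82, 83, 84} ∈ τ_X ✓.
Every preimage lies in τ_X, so f IS continuous.


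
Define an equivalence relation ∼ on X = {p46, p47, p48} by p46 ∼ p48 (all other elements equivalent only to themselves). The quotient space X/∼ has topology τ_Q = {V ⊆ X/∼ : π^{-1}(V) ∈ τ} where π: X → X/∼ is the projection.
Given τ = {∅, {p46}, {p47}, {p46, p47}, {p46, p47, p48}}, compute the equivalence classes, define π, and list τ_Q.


X/∼ = {[p46=p48], [p47]}; |τ_Q| = 3.

Equivalence classes: [p46=p48], [p47].
Quotient map π: X → X/∼ sends p46 ↦ [p46=p48], p47 ↦ [p47], p48 ↦ [p46=p48].
For each subset V ⊆ X/∼, compute π^{-1}(V) ⊆ X and check whether π^{-1}(V) ∈ τ. V is open in τ_Q iff π^{-1}(V) ∈ τ.
  V = {}: π^{-1}(V) = ∅ ∈ τ ✓.
  V = {[p46=p48]}: π^{-1}(V) = {p46, p48} ∉ τ ✗.
  V = {[p47]}: π^{-1}(V) = {p47} ∈ τ ✓.
  V = {[p46=p48], [p47]}: π^{-1}(V) = {p46, p47, p48} ∈ τ ✓.
Open sets in the quotient: τ_Q = {{}, {[p47]}, {[p46=p48], [p47]}} (3 elements).


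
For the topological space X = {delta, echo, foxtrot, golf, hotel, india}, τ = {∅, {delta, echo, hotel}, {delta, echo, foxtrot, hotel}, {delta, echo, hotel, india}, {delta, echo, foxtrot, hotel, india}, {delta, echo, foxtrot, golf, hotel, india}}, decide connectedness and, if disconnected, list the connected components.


(X, τ) is connected.

Find clopen sets (U ∈ τ with X ∖ U ∈ τ):
  U = ∅, X ∖ U = {delta, echo, foxtrot, golf, hotel, india} — both open, so U is clopen.
  U = {delta, echo, foxtrot, golf, hotel, india}, X ∖ U = ∅ — both open, so U is clopen.
Only trivial clopens (∅ and X) exist, so (X, τ) is connected.
Compute connected components by grouping points that agree on all clopens:
  component: {delta, echo, foxtrot, golf, hotel, india}


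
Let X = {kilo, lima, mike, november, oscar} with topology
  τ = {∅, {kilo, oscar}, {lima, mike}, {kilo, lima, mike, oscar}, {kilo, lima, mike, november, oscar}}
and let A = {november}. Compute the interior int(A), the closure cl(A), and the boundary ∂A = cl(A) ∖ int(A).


int(A) = ∅, cl(A) = {november}, ∂A = {november}.

Closed sets in (X, τ) are complements of opens:
  closed(X, τ) = {∅, {november}, {kilo, november, oscar}, {lima, mike, november}, {kilo, lima, mike, november, oscar}}.
int(A) = ⋃ {U ∈ τ : U ⊆ A}. Opens contained in A: ∅.
Taking the union of these: int(A) = ∅.
cl(A) = ⋂ {C closed : A ⊆ C}. Closed sets containing A: {november}, {kilo, november, oscar}, {lima, mike, november}, {kilo, lima, mike, november, oscar}.
Intersecting these: cl(A) = {november}.
∂A = cl(A) ∖ int(A) = {november} ∖ ∅ = {november}.


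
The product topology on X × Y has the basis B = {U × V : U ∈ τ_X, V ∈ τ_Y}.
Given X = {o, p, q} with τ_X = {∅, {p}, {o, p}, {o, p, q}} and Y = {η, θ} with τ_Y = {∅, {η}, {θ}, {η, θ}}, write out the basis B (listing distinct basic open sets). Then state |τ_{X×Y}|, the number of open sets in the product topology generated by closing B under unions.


Basis B = {∅ × ∅, {p} × {η}, {p} × {θ}, {o, p} × {η}, {o, p} × {θ}, {p} × {η, θ}, {o, p, q} × {η}, {o, p, q} × {θ}, {o, p} × {η, θ}, {o, p, q} × {η, θ}}; |τ_{X×Y}| = 16.

Enumerate products U × V with U ∈ τ_X, V ∈ τ_Y (deduplicated):
  ∅ × ∅ = {} (∅)
  {p} × {η} = {(p,η)}
  {p} × {θ} = {(p,θ)}
  {o, p} × {η} = {(o,η), (p,η)}
  {o, p} × {θ} = {(o,θ), (p,θ)}
  {p} × {η, θ} = {(p,η), (p,θ)}
  {o, p, q} × {η} = {(o,η), (p,η), (q,η)}
  {o, p, q} × {θ} = {(o,θ), (p,θ), (q,θ)}
  {o, p} × {η, θ} = {(o,η), (o,θ), (p,η), (p,θ)}
  {o, p, q} × {η, θ} = {(o,η), (o,θ), (p,η), (p,θ), (q,η), (q,θ)}
These 10 distinct sets form the basis B.
Close under arbitrary unions to get τ_{X×Y}; counting gives |τ_{X×Y}| = 16.
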